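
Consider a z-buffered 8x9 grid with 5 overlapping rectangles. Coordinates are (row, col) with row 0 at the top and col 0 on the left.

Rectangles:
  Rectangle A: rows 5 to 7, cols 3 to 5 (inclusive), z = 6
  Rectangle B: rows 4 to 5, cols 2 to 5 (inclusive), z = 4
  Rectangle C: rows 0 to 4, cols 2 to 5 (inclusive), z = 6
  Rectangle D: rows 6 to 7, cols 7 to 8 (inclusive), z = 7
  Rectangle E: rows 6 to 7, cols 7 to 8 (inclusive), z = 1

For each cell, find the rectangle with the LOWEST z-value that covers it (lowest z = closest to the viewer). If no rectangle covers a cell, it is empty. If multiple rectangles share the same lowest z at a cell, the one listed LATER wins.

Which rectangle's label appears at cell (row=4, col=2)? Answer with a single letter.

Answer: B

Derivation:
Check cell (4,2):
  A: rows 5-7 cols 3-5 -> outside (row miss)
  B: rows 4-5 cols 2-5 z=4 -> covers; best now B (z=4)
  C: rows 0-4 cols 2-5 z=6 -> covers; best now B (z=4)
  D: rows 6-7 cols 7-8 -> outside (row miss)
  E: rows 6-7 cols 7-8 -> outside (row miss)
Winner: B at z=4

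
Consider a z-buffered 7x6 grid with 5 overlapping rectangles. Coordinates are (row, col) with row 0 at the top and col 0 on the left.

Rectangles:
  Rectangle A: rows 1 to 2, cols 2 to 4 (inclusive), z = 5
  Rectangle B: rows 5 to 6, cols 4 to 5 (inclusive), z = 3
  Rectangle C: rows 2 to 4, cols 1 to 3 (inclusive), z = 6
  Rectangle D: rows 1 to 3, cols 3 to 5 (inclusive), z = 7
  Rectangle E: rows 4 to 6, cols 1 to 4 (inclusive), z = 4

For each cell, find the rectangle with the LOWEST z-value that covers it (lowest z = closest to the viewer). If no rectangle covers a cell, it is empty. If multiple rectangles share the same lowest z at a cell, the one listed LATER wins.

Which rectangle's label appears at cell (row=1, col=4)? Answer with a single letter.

Answer: A

Derivation:
Check cell (1,4):
  A: rows 1-2 cols 2-4 z=5 -> covers; best now A (z=5)
  B: rows 5-6 cols 4-5 -> outside (row miss)
  C: rows 2-4 cols 1-3 -> outside (row miss)
  D: rows 1-3 cols 3-5 z=7 -> covers; best now A (z=5)
  E: rows 4-6 cols 1-4 -> outside (row miss)
Winner: A at z=5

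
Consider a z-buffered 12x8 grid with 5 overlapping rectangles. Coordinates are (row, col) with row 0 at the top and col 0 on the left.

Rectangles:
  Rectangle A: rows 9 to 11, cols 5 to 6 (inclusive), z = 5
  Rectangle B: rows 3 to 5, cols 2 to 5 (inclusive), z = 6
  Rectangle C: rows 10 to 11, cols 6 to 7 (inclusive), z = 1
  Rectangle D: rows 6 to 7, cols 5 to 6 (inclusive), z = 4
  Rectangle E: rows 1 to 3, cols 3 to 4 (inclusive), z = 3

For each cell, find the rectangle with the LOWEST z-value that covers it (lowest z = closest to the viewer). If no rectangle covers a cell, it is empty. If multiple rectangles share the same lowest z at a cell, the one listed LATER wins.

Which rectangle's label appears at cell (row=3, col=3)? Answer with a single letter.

Check cell (3,3):
  A: rows 9-11 cols 5-6 -> outside (row miss)
  B: rows 3-5 cols 2-5 z=6 -> covers; best now B (z=6)
  C: rows 10-11 cols 6-7 -> outside (row miss)
  D: rows 6-7 cols 5-6 -> outside (row miss)
  E: rows 1-3 cols 3-4 z=3 -> covers; best now E (z=3)
Winner: E at z=3

Answer: E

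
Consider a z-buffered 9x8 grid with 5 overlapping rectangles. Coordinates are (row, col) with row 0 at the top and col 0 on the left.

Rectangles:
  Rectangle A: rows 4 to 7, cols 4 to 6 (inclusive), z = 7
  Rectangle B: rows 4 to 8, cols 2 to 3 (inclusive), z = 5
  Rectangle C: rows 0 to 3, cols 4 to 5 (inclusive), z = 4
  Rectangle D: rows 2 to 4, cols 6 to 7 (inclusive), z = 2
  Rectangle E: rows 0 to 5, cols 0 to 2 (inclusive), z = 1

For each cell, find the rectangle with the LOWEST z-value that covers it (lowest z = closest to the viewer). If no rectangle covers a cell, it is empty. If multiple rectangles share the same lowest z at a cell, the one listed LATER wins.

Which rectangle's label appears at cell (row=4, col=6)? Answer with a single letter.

Answer: D

Derivation:
Check cell (4,6):
  A: rows 4-7 cols 4-6 z=7 -> covers; best now A (z=7)
  B: rows 4-8 cols 2-3 -> outside (col miss)
  C: rows 0-3 cols 4-5 -> outside (row miss)
  D: rows 2-4 cols 6-7 z=2 -> covers; best now D (z=2)
  E: rows 0-5 cols 0-2 -> outside (col miss)
Winner: D at z=2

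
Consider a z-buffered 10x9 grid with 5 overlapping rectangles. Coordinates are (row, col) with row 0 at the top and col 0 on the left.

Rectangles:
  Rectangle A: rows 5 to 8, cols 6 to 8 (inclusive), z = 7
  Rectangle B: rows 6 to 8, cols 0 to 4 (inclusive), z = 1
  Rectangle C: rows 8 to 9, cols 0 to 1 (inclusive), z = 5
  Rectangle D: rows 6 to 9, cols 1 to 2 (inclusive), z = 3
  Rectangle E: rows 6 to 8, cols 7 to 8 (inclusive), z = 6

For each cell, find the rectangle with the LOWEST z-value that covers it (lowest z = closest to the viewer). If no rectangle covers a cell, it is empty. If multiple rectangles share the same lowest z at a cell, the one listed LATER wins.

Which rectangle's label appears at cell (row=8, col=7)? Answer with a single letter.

Answer: E

Derivation:
Check cell (8,7):
  A: rows 5-8 cols 6-8 z=7 -> covers; best now A (z=7)
  B: rows 6-8 cols 0-4 -> outside (col miss)
  C: rows 8-9 cols 0-1 -> outside (col miss)
  D: rows 6-9 cols 1-2 -> outside (col miss)
  E: rows 6-8 cols 7-8 z=6 -> covers; best now E (z=6)
Winner: E at z=6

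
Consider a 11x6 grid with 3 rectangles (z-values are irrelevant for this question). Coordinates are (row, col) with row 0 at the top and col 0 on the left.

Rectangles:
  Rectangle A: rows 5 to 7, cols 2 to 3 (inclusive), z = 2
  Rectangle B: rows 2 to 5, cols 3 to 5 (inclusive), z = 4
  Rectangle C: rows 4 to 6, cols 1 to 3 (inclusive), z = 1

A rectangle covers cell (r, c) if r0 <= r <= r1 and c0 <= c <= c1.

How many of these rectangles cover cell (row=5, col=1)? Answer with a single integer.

Check cell (5,1):
  A: rows 5-7 cols 2-3 -> outside (col miss)
  B: rows 2-5 cols 3-5 -> outside (col miss)
  C: rows 4-6 cols 1-3 -> covers
Count covering = 1

Answer: 1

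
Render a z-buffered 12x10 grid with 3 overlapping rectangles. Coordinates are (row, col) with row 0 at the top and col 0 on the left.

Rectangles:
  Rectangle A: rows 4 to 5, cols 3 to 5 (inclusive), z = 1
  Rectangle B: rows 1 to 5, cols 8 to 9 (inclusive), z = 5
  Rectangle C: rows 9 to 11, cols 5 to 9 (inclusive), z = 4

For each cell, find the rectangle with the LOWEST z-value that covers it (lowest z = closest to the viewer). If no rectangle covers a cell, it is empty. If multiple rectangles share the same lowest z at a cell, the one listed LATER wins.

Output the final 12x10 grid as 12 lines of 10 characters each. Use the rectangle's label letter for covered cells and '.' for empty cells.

..........
........BB
........BB
........BB
...AAA..BB
...AAA..BB
..........
..........
..........
.....CCCCC
.....CCCCC
.....CCCCC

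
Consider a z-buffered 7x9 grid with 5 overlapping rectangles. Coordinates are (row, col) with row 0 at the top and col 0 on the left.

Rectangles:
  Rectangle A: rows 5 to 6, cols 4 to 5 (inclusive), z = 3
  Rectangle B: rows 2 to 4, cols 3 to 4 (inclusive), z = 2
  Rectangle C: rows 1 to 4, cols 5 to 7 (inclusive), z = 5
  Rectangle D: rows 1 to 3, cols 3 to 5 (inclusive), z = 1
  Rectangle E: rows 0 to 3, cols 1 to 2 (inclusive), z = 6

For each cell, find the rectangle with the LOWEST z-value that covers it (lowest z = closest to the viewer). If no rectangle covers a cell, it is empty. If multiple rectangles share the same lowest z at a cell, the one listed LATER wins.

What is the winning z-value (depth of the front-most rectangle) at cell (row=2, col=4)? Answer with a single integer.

Answer: 1

Derivation:
Check cell (2,4):
  A: rows 5-6 cols 4-5 -> outside (row miss)
  B: rows 2-4 cols 3-4 z=2 -> covers; best now B (z=2)
  C: rows 1-4 cols 5-7 -> outside (col miss)
  D: rows 1-3 cols 3-5 z=1 -> covers; best now D (z=1)
  E: rows 0-3 cols 1-2 -> outside (col miss)
Winner: D at z=1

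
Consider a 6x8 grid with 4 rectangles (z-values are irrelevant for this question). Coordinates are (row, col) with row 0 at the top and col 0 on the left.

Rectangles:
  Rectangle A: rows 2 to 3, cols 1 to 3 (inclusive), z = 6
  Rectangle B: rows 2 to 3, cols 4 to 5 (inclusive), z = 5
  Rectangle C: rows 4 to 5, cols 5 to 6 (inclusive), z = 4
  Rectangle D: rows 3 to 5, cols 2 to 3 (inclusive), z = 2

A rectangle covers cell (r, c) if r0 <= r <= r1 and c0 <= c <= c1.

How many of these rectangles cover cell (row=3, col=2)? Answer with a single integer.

Answer: 2

Derivation:
Check cell (3,2):
  A: rows 2-3 cols 1-3 -> covers
  B: rows 2-3 cols 4-5 -> outside (col miss)
  C: rows 4-5 cols 5-6 -> outside (row miss)
  D: rows 3-5 cols 2-3 -> covers
Count covering = 2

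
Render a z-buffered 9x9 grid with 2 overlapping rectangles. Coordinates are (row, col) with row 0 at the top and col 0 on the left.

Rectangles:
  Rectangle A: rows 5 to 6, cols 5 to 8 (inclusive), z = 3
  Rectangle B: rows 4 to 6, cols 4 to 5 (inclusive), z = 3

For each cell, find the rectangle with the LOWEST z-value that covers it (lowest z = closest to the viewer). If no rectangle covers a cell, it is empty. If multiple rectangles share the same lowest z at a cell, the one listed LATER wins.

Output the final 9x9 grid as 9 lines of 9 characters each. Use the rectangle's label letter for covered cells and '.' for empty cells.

.........
.........
.........
.........
....BB...
....BBAAA
....BBAAA
.........
.........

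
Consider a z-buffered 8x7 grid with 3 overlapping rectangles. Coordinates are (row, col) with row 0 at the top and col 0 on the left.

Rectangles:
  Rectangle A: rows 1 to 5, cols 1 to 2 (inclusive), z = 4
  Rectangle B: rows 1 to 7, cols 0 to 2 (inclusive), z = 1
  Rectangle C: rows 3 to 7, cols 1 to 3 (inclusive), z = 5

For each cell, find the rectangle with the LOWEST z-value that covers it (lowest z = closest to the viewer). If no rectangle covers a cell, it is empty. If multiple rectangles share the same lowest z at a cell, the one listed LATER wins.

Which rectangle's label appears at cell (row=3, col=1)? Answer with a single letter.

Check cell (3,1):
  A: rows 1-5 cols 1-2 z=4 -> covers; best now A (z=4)
  B: rows 1-7 cols 0-2 z=1 -> covers; best now B (z=1)
  C: rows 3-7 cols 1-3 z=5 -> covers; best now B (z=1)
Winner: B at z=1

Answer: B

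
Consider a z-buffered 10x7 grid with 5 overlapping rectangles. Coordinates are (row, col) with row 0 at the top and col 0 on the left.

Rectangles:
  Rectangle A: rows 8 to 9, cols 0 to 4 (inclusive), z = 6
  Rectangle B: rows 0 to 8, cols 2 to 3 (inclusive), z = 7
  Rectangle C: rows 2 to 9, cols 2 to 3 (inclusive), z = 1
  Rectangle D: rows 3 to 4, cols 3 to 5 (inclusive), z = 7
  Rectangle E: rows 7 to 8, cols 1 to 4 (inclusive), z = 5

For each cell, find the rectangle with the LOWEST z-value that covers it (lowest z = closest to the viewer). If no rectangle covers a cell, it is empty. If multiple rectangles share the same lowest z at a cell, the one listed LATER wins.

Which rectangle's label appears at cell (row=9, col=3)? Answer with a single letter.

Answer: C

Derivation:
Check cell (9,3):
  A: rows 8-9 cols 0-4 z=6 -> covers; best now A (z=6)
  B: rows 0-8 cols 2-3 -> outside (row miss)
  C: rows 2-9 cols 2-3 z=1 -> covers; best now C (z=1)
  D: rows 3-4 cols 3-5 -> outside (row miss)
  E: rows 7-8 cols 1-4 -> outside (row miss)
Winner: C at z=1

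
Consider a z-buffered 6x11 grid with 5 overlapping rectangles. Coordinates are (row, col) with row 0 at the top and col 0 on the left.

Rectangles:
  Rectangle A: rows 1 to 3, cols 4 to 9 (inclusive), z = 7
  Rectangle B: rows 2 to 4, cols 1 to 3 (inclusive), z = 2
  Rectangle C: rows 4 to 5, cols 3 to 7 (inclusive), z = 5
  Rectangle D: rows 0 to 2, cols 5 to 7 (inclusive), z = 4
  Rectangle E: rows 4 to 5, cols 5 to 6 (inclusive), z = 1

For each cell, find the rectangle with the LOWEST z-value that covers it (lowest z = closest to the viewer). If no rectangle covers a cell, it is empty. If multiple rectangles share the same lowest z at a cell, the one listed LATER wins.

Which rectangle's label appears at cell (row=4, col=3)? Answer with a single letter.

Check cell (4,3):
  A: rows 1-3 cols 4-9 -> outside (row miss)
  B: rows 2-4 cols 1-3 z=2 -> covers; best now B (z=2)
  C: rows 4-5 cols 3-7 z=5 -> covers; best now B (z=2)
  D: rows 0-2 cols 5-7 -> outside (row miss)
  E: rows 4-5 cols 5-6 -> outside (col miss)
Winner: B at z=2

Answer: B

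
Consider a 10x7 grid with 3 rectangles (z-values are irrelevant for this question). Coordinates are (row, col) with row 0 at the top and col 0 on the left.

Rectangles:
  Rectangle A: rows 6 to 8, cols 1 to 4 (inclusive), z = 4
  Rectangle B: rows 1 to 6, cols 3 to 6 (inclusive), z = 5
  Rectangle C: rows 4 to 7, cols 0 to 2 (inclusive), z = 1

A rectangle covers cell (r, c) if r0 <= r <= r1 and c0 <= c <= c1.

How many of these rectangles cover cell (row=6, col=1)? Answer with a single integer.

Check cell (6,1):
  A: rows 6-8 cols 1-4 -> covers
  B: rows 1-6 cols 3-6 -> outside (col miss)
  C: rows 4-7 cols 0-2 -> covers
Count covering = 2

Answer: 2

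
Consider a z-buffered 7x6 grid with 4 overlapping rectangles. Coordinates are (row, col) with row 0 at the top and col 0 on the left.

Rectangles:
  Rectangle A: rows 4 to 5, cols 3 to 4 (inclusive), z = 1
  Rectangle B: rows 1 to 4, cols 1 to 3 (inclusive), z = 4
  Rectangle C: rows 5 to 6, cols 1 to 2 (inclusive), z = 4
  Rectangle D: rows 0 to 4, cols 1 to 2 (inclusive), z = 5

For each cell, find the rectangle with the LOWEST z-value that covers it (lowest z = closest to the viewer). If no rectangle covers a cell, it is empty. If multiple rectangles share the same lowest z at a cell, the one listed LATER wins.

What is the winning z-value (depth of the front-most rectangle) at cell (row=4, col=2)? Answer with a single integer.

Check cell (4,2):
  A: rows 4-5 cols 3-4 -> outside (col miss)
  B: rows 1-4 cols 1-3 z=4 -> covers; best now B (z=4)
  C: rows 5-6 cols 1-2 -> outside (row miss)
  D: rows 0-4 cols 1-2 z=5 -> covers; best now B (z=4)
Winner: B at z=4

Answer: 4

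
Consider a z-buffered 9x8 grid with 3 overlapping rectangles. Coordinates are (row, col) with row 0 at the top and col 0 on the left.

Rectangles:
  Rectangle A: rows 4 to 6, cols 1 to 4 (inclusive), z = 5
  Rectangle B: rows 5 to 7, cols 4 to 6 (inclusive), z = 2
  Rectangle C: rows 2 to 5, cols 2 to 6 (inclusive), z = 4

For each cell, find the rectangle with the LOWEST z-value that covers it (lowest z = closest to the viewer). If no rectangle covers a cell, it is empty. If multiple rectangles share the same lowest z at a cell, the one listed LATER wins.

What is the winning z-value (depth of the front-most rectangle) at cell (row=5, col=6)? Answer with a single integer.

Answer: 2

Derivation:
Check cell (5,6):
  A: rows 4-6 cols 1-4 -> outside (col miss)
  B: rows 5-7 cols 4-6 z=2 -> covers; best now B (z=2)
  C: rows 2-5 cols 2-6 z=4 -> covers; best now B (z=2)
Winner: B at z=2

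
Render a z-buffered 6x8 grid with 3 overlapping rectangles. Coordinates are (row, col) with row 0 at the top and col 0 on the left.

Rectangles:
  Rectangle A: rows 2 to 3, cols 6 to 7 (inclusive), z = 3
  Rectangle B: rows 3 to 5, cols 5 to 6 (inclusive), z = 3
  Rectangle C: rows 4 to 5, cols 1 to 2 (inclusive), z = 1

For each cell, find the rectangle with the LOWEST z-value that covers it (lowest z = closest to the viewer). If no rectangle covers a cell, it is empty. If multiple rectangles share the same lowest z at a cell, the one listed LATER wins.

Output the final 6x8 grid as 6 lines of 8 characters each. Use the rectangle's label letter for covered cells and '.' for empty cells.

........
........
......AA
.....BBA
.CC..BB.
.CC..BB.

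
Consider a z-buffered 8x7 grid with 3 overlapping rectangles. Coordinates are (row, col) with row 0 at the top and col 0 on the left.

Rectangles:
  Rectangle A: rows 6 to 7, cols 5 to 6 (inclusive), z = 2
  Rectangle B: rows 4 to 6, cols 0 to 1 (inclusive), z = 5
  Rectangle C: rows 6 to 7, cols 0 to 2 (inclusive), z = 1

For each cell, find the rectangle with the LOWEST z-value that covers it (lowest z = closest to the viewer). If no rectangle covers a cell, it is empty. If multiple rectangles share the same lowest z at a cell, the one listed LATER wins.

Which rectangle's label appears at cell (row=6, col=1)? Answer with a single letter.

Answer: C

Derivation:
Check cell (6,1):
  A: rows 6-7 cols 5-6 -> outside (col miss)
  B: rows 4-6 cols 0-1 z=5 -> covers; best now B (z=5)
  C: rows 6-7 cols 0-2 z=1 -> covers; best now C (z=1)
Winner: C at z=1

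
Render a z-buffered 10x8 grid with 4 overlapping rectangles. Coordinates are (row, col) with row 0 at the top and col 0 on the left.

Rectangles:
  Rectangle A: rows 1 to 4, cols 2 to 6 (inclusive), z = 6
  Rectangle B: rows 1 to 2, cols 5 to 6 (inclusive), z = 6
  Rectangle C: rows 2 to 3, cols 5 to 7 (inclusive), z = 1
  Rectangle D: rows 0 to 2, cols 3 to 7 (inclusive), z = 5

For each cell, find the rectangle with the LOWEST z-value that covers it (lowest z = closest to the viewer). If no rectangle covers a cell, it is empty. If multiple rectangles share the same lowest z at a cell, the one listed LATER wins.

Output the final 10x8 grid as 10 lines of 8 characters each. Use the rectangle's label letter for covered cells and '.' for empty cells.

...DDDDD
..ADDDDD
..ADDCCC
..AAACCC
..AAAAA.
........
........
........
........
........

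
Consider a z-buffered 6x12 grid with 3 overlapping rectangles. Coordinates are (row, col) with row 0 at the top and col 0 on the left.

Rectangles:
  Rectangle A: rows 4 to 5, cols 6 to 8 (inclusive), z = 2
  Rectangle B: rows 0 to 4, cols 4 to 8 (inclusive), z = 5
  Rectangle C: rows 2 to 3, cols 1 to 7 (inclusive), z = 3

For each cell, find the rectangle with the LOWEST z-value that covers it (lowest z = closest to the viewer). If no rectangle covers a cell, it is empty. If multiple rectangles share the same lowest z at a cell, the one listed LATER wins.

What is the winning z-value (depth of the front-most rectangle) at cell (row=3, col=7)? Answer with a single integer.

Check cell (3,7):
  A: rows 4-5 cols 6-8 -> outside (row miss)
  B: rows 0-4 cols 4-8 z=5 -> covers; best now B (z=5)
  C: rows 2-3 cols 1-7 z=3 -> covers; best now C (z=3)
Winner: C at z=3

Answer: 3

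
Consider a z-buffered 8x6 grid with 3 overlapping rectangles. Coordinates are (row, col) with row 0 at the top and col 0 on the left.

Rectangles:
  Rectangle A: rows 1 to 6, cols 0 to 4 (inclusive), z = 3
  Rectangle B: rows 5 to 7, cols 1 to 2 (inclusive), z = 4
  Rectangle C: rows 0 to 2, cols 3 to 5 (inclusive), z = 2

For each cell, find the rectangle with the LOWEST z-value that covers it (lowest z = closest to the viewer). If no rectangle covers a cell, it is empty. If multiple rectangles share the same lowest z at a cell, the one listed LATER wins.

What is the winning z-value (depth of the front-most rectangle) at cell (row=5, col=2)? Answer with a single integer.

Check cell (5,2):
  A: rows 1-6 cols 0-4 z=3 -> covers; best now A (z=3)
  B: rows 5-7 cols 1-2 z=4 -> covers; best now A (z=3)
  C: rows 0-2 cols 3-5 -> outside (row miss)
Winner: A at z=3

Answer: 3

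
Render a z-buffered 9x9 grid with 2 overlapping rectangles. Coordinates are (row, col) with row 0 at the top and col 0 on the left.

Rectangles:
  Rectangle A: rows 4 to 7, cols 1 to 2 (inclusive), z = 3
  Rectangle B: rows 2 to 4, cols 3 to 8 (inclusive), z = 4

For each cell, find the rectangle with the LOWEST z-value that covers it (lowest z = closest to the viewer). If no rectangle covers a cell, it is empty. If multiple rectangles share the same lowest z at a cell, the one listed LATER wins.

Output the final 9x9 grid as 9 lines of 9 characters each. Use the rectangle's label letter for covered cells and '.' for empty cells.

.........
.........
...BBBBBB
...BBBBBB
.AABBBBBB
.AA......
.AA......
.AA......
.........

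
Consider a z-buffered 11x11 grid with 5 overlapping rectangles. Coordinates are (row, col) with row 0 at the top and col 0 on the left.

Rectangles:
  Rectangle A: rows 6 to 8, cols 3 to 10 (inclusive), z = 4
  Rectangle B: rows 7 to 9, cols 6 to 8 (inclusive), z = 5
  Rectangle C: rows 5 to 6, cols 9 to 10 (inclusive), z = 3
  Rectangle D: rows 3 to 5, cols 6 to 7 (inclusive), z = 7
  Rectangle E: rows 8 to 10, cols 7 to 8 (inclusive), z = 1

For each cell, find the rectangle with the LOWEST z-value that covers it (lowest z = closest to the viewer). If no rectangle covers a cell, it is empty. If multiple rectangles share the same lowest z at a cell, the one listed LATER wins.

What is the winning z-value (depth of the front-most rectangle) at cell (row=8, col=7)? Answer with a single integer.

Answer: 1

Derivation:
Check cell (8,7):
  A: rows 6-8 cols 3-10 z=4 -> covers; best now A (z=4)
  B: rows 7-9 cols 6-8 z=5 -> covers; best now A (z=4)
  C: rows 5-6 cols 9-10 -> outside (row miss)
  D: rows 3-5 cols 6-7 -> outside (row miss)
  E: rows 8-10 cols 7-8 z=1 -> covers; best now E (z=1)
Winner: E at z=1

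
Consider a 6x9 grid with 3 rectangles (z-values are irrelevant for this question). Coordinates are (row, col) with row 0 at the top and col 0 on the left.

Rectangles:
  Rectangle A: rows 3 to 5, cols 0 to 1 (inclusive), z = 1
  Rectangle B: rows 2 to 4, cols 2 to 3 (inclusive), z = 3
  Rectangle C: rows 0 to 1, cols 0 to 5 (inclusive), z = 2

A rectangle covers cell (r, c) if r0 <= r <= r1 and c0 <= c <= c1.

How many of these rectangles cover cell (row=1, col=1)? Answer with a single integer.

Check cell (1,1):
  A: rows 3-5 cols 0-1 -> outside (row miss)
  B: rows 2-4 cols 2-3 -> outside (row miss)
  C: rows 0-1 cols 0-5 -> covers
Count covering = 1

Answer: 1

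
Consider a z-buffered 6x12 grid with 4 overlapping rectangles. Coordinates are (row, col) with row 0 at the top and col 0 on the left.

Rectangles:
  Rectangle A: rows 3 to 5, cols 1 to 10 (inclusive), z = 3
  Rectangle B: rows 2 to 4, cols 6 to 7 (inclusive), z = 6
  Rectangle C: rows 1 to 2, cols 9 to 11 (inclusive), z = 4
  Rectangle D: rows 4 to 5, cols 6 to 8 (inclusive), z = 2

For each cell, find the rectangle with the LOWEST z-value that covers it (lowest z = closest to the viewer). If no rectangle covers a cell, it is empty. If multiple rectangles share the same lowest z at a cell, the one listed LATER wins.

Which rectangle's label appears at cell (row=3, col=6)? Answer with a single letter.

Answer: A

Derivation:
Check cell (3,6):
  A: rows 3-5 cols 1-10 z=3 -> covers; best now A (z=3)
  B: rows 2-4 cols 6-7 z=6 -> covers; best now A (z=3)
  C: rows 1-2 cols 9-11 -> outside (row miss)
  D: rows 4-5 cols 6-8 -> outside (row miss)
Winner: A at z=3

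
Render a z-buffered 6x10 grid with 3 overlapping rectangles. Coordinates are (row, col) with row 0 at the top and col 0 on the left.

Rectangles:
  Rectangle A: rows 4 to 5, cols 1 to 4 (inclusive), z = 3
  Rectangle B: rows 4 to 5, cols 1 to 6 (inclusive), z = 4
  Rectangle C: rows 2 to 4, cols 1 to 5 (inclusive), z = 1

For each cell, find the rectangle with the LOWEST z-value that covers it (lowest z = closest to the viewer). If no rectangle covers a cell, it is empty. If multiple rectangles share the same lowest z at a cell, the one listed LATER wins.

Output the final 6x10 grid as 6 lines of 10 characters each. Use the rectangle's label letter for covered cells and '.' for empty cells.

..........
..........
.CCCCC....
.CCCCC....
.CCCCCB...
.AAAABB...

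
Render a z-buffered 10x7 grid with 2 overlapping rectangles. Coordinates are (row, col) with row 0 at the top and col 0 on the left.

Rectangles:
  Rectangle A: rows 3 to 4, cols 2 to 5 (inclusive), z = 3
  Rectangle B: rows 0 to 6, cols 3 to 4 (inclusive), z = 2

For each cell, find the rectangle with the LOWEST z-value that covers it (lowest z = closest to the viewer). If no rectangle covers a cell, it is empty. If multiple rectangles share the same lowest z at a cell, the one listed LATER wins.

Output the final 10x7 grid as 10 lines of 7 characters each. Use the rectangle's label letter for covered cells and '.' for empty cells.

...BB..
...BB..
...BB..
..ABBA.
..ABBA.
...BB..
...BB..
.......
.......
.......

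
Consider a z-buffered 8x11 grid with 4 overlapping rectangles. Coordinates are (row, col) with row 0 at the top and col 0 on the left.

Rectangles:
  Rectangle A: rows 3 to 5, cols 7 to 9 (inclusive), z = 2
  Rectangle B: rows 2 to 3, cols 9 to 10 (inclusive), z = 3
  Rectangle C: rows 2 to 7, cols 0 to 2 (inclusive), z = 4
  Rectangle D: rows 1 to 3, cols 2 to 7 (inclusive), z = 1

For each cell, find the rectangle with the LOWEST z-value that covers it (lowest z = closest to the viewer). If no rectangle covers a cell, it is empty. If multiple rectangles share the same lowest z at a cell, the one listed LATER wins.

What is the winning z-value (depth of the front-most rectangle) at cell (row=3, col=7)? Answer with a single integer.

Answer: 1

Derivation:
Check cell (3,7):
  A: rows 3-5 cols 7-9 z=2 -> covers; best now A (z=2)
  B: rows 2-3 cols 9-10 -> outside (col miss)
  C: rows 2-7 cols 0-2 -> outside (col miss)
  D: rows 1-3 cols 2-7 z=1 -> covers; best now D (z=1)
Winner: D at z=1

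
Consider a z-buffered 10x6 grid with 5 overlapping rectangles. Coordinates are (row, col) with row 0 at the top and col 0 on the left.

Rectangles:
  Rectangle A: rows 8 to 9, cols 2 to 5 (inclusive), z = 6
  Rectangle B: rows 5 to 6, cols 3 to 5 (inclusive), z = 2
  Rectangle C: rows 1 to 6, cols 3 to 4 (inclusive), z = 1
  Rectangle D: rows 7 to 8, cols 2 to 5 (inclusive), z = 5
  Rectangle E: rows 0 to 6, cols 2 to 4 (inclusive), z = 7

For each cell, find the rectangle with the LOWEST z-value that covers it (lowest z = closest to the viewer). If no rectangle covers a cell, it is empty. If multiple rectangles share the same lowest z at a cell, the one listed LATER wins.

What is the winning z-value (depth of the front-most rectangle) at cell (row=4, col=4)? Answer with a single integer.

Check cell (4,4):
  A: rows 8-9 cols 2-5 -> outside (row miss)
  B: rows 5-6 cols 3-5 -> outside (row miss)
  C: rows 1-6 cols 3-4 z=1 -> covers; best now C (z=1)
  D: rows 7-8 cols 2-5 -> outside (row miss)
  E: rows 0-6 cols 2-4 z=7 -> covers; best now C (z=1)
Winner: C at z=1

Answer: 1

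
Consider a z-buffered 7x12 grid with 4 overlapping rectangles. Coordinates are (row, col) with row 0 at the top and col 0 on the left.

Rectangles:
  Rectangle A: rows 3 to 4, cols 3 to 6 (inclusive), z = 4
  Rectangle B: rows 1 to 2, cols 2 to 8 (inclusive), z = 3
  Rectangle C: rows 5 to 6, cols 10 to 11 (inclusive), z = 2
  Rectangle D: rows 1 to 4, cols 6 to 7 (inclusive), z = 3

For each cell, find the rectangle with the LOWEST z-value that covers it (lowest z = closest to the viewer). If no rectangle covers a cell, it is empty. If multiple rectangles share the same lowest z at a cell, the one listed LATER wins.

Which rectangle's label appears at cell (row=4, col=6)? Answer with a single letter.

Answer: D

Derivation:
Check cell (4,6):
  A: rows 3-4 cols 3-6 z=4 -> covers; best now A (z=4)
  B: rows 1-2 cols 2-8 -> outside (row miss)
  C: rows 5-6 cols 10-11 -> outside (row miss)
  D: rows 1-4 cols 6-7 z=3 -> covers; best now D (z=3)
Winner: D at z=3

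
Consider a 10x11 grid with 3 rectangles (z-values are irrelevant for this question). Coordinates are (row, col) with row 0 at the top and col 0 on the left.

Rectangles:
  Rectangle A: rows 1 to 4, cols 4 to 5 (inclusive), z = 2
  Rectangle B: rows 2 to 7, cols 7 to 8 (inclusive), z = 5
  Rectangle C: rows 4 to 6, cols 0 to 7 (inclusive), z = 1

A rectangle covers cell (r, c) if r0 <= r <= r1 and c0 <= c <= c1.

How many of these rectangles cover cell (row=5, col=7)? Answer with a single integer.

Answer: 2

Derivation:
Check cell (5,7):
  A: rows 1-4 cols 4-5 -> outside (row miss)
  B: rows 2-7 cols 7-8 -> covers
  C: rows 4-6 cols 0-7 -> covers
Count covering = 2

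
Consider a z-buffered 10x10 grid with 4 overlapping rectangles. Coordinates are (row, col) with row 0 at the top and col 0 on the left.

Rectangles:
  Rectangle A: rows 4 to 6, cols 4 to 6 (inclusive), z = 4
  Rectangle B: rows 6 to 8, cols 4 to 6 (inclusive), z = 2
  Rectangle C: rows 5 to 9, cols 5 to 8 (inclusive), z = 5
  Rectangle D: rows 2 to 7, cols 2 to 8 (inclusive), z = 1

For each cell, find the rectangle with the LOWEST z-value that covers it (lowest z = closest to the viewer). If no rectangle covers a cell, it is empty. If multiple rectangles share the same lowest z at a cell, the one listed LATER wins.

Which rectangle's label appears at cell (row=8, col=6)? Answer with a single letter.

Answer: B

Derivation:
Check cell (8,6):
  A: rows 4-6 cols 4-6 -> outside (row miss)
  B: rows 6-8 cols 4-6 z=2 -> covers; best now B (z=2)
  C: rows 5-9 cols 5-8 z=5 -> covers; best now B (z=2)
  D: rows 2-7 cols 2-8 -> outside (row miss)
Winner: B at z=2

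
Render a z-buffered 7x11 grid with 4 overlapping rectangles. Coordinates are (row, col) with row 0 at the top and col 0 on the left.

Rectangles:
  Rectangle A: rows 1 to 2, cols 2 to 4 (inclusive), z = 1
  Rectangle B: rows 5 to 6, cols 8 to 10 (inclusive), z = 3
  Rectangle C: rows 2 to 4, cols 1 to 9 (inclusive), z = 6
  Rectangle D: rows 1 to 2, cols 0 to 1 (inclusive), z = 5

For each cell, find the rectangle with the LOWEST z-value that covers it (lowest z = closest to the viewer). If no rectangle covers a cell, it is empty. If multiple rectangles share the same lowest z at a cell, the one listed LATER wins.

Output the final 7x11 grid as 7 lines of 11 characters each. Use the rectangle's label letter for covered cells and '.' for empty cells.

...........
DDAAA......
DDAAACCCCC.
.CCCCCCCCC.
.CCCCCCCCC.
........BBB
........BBB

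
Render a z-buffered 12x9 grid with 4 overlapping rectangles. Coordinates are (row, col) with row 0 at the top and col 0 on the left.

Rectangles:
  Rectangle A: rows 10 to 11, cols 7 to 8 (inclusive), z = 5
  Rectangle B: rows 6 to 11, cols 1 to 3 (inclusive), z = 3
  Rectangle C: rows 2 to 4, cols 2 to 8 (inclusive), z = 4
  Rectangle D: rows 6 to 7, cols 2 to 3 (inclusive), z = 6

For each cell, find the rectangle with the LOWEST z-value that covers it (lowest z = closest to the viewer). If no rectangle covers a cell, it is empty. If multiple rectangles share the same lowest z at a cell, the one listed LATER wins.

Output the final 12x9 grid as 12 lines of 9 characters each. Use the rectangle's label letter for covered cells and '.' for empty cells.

.........
.........
..CCCCCCC
..CCCCCCC
..CCCCCCC
.........
.BBB.....
.BBB.....
.BBB.....
.BBB.....
.BBB...AA
.BBB...AA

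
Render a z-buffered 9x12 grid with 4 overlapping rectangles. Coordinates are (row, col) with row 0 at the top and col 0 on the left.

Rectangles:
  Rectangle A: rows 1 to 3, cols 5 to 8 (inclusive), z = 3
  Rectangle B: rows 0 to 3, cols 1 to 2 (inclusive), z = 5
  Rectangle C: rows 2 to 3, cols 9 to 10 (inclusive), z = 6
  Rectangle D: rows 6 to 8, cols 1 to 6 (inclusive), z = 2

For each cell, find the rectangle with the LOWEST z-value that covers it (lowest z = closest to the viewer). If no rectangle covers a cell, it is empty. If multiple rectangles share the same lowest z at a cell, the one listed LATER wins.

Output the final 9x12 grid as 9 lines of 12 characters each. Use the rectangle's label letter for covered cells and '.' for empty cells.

.BB.........
.BB..AAAA...
.BB..AAAACC.
.BB..AAAACC.
............
............
.DDDDDD.....
.DDDDDD.....
.DDDDDD.....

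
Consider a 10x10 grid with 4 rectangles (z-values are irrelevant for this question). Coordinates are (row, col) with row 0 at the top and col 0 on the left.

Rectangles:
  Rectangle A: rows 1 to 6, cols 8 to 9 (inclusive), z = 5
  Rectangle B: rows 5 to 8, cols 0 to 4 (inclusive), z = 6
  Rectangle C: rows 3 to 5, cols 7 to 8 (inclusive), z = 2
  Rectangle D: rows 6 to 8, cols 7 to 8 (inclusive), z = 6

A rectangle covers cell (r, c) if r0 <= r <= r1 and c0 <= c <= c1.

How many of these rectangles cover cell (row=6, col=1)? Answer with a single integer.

Answer: 1

Derivation:
Check cell (6,1):
  A: rows 1-6 cols 8-9 -> outside (col miss)
  B: rows 5-8 cols 0-4 -> covers
  C: rows 3-5 cols 7-8 -> outside (row miss)
  D: rows 6-8 cols 7-8 -> outside (col miss)
Count covering = 1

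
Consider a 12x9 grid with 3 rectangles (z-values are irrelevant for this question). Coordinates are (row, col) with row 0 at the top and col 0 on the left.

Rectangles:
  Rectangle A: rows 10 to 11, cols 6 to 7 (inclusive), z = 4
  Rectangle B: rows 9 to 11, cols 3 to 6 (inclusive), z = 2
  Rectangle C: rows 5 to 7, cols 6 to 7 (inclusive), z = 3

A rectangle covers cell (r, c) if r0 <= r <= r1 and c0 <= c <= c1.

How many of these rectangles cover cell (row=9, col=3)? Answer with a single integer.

Answer: 1

Derivation:
Check cell (9,3):
  A: rows 10-11 cols 6-7 -> outside (row miss)
  B: rows 9-11 cols 3-6 -> covers
  C: rows 5-7 cols 6-7 -> outside (row miss)
Count covering = 1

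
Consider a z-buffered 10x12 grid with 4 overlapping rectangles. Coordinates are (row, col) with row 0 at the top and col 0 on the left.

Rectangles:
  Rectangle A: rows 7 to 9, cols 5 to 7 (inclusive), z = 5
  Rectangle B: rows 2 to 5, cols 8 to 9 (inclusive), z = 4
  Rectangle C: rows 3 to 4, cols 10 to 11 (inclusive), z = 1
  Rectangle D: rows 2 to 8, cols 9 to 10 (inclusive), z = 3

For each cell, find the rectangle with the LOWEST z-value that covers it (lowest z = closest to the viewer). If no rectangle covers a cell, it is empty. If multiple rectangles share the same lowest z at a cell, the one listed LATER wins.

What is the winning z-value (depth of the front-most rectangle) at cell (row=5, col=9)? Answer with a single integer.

Check cell (5,9):
  A: rows 7-9 cols 5-7 -> outside (row miss)
  B: rows 2-5 cols 8-9 z=4 -> covers; best now B (z=4)
  C: rows 3-4 cols 10-11 -> outside (row miss)
  D: rows 2-8 cols 9-10 z=3 -> covers; best now D (z=3)
Winner: D at z=3

Answer: 3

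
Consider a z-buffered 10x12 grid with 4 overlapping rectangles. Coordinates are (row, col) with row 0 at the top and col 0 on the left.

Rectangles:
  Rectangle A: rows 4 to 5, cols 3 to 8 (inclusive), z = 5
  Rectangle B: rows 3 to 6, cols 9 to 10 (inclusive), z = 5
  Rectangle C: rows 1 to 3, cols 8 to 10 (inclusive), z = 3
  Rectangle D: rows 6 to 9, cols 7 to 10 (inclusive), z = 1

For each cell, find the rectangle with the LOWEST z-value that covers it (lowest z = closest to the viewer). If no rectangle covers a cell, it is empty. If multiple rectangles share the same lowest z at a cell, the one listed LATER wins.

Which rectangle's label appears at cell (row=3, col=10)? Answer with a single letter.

Answer: C

Derivation:
Check cell (3,10):
  A: rows 4-5 cols 3-8 -> outside (row miss)
  B: rows 3-6 cols 9-10 z=5 -> covers; best now B (z=5)
  C: rows 1-3 cols 8-10 z=3 -> covers; best now C (z=3)
  D: rows 6-9 cols 7-10 -> outside (row miss)
Winner: C at z=3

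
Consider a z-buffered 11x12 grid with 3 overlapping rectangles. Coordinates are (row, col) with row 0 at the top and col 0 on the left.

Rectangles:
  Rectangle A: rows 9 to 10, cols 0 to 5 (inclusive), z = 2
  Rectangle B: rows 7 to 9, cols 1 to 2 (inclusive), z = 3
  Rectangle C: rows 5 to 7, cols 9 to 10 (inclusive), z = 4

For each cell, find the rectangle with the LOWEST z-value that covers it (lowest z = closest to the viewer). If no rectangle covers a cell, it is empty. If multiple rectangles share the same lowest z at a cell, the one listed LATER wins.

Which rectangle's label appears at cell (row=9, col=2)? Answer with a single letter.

Check cell (9,2):
  A: rows 9-10 cols 0-5 z=2 -> covers; best now A (z=2)
  B: rows 7-9 cols 1-2 z=3 -> covers; best now A (z=2)
  C: rows 5-7 cols 9-10 -> outside (row miss)
Winner: A at z=2

Answer: A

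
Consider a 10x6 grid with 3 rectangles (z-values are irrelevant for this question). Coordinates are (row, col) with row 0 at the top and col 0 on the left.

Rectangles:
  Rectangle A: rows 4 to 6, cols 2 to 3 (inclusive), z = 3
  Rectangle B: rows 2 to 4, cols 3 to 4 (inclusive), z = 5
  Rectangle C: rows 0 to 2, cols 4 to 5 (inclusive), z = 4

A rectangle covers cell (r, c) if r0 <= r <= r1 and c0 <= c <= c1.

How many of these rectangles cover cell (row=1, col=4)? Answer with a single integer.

Check cell (1,4):
  A: rows 4-6 cols 2-3 -> outside (row miss)
  B: rows 2-4 cols 3-4 -> outside (row miss)
  C: rows 0-2 cols 4-5 -> covers
Count covering = 1

Answer: 1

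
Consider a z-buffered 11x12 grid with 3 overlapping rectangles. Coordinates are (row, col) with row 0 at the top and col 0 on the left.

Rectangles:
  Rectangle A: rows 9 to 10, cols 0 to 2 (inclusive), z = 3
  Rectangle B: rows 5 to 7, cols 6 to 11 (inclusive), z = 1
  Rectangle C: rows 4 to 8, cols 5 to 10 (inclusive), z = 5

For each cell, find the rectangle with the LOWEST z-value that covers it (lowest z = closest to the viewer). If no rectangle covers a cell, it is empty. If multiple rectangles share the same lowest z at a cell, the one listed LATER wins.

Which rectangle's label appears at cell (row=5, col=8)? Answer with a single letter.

Check cell (5,8):
  A: rows 9-10 cols 0-2 -> outside (row miss)
  B: rows 5-7 cols 6-11 z=1 -> covers; best now B (z=1)
  C: rows 4-8 cols 5-10 z=5 -> covers; best now B (z=1)
Winner: B at z=1

Answer: B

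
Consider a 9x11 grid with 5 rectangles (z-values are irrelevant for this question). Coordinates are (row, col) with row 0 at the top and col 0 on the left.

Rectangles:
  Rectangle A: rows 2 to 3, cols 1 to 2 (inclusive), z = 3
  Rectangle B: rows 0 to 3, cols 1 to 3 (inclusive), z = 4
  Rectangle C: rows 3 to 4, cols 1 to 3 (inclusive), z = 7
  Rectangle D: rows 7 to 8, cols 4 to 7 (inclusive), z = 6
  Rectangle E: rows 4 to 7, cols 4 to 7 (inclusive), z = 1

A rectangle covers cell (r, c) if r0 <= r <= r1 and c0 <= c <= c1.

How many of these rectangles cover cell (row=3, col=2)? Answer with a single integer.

Answer: 3

Derivation:
Check cell (3,2):
  A: rows 2-3 cols 1-2 -> covers
  B: rows 0-3 cols 1-3 -> covers
  C: rows 3-4 cols 1-3 -> covers
  D: rows 7-8 cols 4-7 -> outside (row miss)
  E: rows 4-7 cols 4-7 -> outside (row miss)
Count covering = 3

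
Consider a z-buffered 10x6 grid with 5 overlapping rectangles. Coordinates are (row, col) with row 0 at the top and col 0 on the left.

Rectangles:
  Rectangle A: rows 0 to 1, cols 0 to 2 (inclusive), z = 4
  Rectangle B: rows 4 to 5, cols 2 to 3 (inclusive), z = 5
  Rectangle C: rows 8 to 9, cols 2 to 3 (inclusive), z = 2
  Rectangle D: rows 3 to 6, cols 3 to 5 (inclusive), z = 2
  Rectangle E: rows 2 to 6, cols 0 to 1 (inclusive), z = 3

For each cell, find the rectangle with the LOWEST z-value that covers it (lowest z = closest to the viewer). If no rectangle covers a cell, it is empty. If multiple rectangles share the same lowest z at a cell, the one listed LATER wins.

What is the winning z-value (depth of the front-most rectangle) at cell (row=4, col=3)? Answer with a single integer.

Check cell (4,3):
  A: rows 0-1 cols 0-2 -> outside (row miss)
  B: rows 4-5 cols 2-3 z=5 -> covers; best now B (z=5)
  C: rows 8-9 cols 2-3 -> outside (row miss)
  D: rows 3-6 cols 3-5 z=2 -> covers; best now D (z=2)
  E: rows 2-6 cols 0-1 -> outside (col miss)
Winner: D at z=2

Answer: 2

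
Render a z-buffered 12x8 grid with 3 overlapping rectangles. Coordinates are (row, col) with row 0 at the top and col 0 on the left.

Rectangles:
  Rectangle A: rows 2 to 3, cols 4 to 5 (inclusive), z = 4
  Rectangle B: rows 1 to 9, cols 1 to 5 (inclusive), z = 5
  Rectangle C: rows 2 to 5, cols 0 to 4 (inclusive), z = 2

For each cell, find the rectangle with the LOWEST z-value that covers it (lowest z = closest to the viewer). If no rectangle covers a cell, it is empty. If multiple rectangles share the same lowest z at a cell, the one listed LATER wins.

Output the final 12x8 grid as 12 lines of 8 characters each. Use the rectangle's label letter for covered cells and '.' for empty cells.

........
.BBBBB..
CCCCCA..
CCCCCA..
CCCCCB..
CCCCCB..
.BBBBB..
.BBBBB..
.BBBBB..
.BBBBB..
........
........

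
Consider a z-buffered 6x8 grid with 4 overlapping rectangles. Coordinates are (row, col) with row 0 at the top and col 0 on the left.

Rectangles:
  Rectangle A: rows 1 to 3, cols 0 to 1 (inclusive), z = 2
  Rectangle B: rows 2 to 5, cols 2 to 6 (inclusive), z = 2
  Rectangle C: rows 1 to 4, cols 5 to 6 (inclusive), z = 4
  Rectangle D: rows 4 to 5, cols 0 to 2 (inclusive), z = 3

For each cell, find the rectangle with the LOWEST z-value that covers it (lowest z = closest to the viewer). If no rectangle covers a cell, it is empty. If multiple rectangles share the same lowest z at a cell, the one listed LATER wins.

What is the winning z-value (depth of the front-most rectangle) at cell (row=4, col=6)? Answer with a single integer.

Check cell (4,6):
  A: rows 1-3 cols 0-1 -> outside (row miss)
  B: rows 2-5 cols 2-6 z=2 -> covers; best now B (z=2)
  C: rows 1-4 cols 5-6 z=4 -> covers; best now B (z=2)
  D: rows 4-5 cols 0-2 -> outside (col miss)
Winner: B at z=2

Answer: 2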